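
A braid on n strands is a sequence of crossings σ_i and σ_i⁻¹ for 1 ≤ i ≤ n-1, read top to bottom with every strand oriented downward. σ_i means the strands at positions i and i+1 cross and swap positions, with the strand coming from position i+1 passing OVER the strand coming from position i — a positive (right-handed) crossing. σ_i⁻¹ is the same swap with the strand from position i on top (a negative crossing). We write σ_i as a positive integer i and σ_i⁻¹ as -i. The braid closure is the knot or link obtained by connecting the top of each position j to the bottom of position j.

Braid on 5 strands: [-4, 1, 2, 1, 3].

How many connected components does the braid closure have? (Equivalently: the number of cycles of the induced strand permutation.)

Track the strand permutation on 5 strands, starting from identity.
  step 1: s4^-1 swaps positions 4,5 -> [1 2 3 5 4]
  step 2: s1 swaps positions 1,2 -> [2 1 3 5 4]
  step 3: s2 swaps positions 2,3 -> [2 3 1 5 4]
  step 4: s1 swaps positions 1,2 -> [3 2 1 5 4]
  step 5: s3 swaps positions 3,4 -> [3 2 5 1 4]
Final permutation (position -> original strand): [3 2 5 1 4]
Closure components = cycle count of this permutation = 2.

Answer: 2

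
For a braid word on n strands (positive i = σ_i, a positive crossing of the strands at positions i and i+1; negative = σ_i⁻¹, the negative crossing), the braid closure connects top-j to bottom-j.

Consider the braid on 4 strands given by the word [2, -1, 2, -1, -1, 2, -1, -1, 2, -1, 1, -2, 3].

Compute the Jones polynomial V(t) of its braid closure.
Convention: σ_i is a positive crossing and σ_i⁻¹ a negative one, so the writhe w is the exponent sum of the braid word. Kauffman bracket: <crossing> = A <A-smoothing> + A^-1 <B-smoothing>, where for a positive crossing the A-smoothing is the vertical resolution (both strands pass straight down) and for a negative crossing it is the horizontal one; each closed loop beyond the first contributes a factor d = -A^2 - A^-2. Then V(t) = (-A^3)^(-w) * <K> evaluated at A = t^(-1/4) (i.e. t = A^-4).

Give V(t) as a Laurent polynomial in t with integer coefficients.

The presented braid s2 s1^-1 s2 s1^-1 s1^-1 s2 s1^-1 s1^-1 s2 s1^-1 s1 s2^-1 s3 on 4 strands reduces by inverse Markov moves (closure unchanged at each step):
  Destabilize: the word has the form β·s3 where s3 occurs only as the final letter (β ∈ B_3); drop it and the last strand → 3 strands.
  Deconjugate: the word is γ·β·γ⁻¹ with γ = s2 s1^-1 (prefix) and γ⁻¹ = s1 s2^-1 (suffix); strip both.
Reduced to β = s2 s1^-1 s1^-1 s2 s1^-1 s1^-1 s2 s1^-1 on 3 strands, 8 crossings.
Compute on β:
Braid: s2 s1^-1 s1^-1 s2 s1^-1 s1^-1 s2 s1^-1 on 3 strands, 8 crossings.
Writhe w = (#positive) - (#negative) = 3 - 5 = -2.
State-sum expansion of <K>. There are 2^8 = 256 states.
Each crossing splits two ways (0=vertical, 1=horizontal). The state's weight is A^(#A-smoothings - #B-smoothings) * d^(loops - 1).
Tabulate the states by total A-exponent and number of loops L (A-exp: L × count):
  A^8: L=6 ×1
  A^6: L=5 ×8
  A^4: L=4 ×28
  A^2: L=3 ×55, L=5 ×1
  A^0: L=2 ×63, L=4 ×7
  A^-2: L=1 ×35, L=3 ×21
  A^-4: L=2 ×26, L=4 ×2
  A^-6: L=3 ×8
  A^-8: L=4 ×1
Each group contributes A^e * Σ count * d^(L-1):
Powers of d = -A^2 - A^-2: d^2 = A^4 + 2 + A^-4; d^3 = -A^6 - 3*A^2 - 3*A^-2 - A^-6; d^4 = A^8 + 4*A^4 + 6 + 4*A^-4 + A^-8; d^5 = -A^10 - 5*A^6 - 10*A^2 - 10*A^-2 - 5*A^-6 - A^-10.
  A^8 * (d^5) = -A^18 - 5*A^14 - 10*A^10 - 10*A^6 - 5*A^2 - A^-2
  A^6 * (8*d^4) = 8*A^14 + 32*A^10 + 48*A^6 + 32*A^2 + 8*A^-2
  A^4 * (28*d^3) = -28*A^10 - 84*A^6 - 84*A^2 - 28*A^-2
  A^2 * (55*d^2 + d^4) = A^10 + 59*A^6 + 116*A^2 + 59*A^-2 + A^-6
  A^0 * (63*d + 7*d^3) = -7*A^6 - 84*A^2 - 84*A^-2 - 7*A^-6
  A^-2 * (35 + 21*d^2) = 21*A^2 + 77*A^-2 + 21*A^-6
  A^-4 * (26*d + 2*d^3) = -2*A^2 - 32*A^-2 - 32*A^-6 - 2*A^-10
  A^-6 * (8*d^2) = 8*A^-2 + 16*A^-6 + 8*A^-10
  A^-8 * (d^3) = -A^-2 - 3*A^-6 - 3*A^-10 - A^-14
Summing the groups: <K> = -A^18 + 3*A^14 - 5*A^10 + 6*A^6 - 6*A^2 + 6*A^-2 - 4*A^-6 + 3*A^-10 - A^-14
Normalise by the writhe: (-A^3)^(-w) = (-A^3)^(2) = A^6, so f(A) = A^6 * <K> = -A^24 + 3*A^20 - 5*A^16 + 6*A^12 - 6*A^8 + 6*A^4 - 4 + 3*A^-4 - A^-8.
Substitute A = t^(-1/4), i.e. A^e → t^(-e/4): V(t) = -t^2 + 3*t - 4 + 6*t^-1 - 6*t^-2 + 6*t^-3 - 5*t^-4 + 3*t^-5 - t^-6

Answer: -t^2 + 3*t - 4 + 6*t^-1 - 6*t^-2 + 6*t^-3 - 5*t^-4 + 3*t^-5 - t^-6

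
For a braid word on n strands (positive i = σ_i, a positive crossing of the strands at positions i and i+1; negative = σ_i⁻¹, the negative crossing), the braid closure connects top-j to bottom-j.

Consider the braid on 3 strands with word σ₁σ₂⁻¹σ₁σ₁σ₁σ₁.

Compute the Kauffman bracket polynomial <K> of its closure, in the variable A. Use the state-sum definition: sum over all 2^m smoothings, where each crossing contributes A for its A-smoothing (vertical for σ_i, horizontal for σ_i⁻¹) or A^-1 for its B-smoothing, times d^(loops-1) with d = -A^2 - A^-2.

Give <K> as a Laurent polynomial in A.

Braid: s1 s2^-1 s1 s1 s1 s1 on 3 strands, 6 crossings.
Writhe w = (#positive) - (#negative) = 5 - 1 = 4.
Computing the Kauffman bracket via state sum. There are 2^6 = 64 states.
For each crossing: s=0 is the vertical smoothing, s=1 horizontal. Crossing k contributes A^(sign_k * (1 - 2*s_k)); loop factor d = -A^2 - A^-2.
Tabulate the states by total A-exponent and number of loops L (A-exp: L × count):
  A^6: L=2 ×1
  A^4: L=1 ×5, L=3 ×1
  A^2: L=2 ×15
  A^0: L=3 ×20
  A^-2: L=4 ×15
  A^-4: L=5 ×6
  A^-6: L=6 ×1
Each group contributes A^e * Σ count * d^(L-1):
Powers of d = -A^2 - A^-2: d^2 = A^4 + 2 + A^-4; d^3 = -A^6 - 3*A^2 - 3*A^-2 - A^-6; d^4 = A^8 + 4*A^4 + 6 + 4*A^-4 + A^-8; d^5 = -A^10 - 5*A^6 - 10*A^2 - 10*A^-2 - 5*A^-6 - A^-10.
  A^6 * (d) = -A^8 - A^4
  A^4 * (5 + d^2) = A^8 + 7*A^4 + 1
  A^2 * (15*d) = -15*A^4 - 15
  A^0 * (20*d^2) = 20*A^4 + 40 + 20*A^-4
  A^-2 * (15*d^3) = -15*A^4 - 45 - 45*A^-4 - 15*A^-8
  A^-4 * (6*d^4) = 6*A^4 + 24 + 36*A^-4 + 24*A^-8 + 6*A^-12
  A^-6 * (d^5) = -A^4 - 5 - 10*A^-4 - 10*A^-8 - 5*A^-12 - A^-16
Summing the groups: <K> = A^4 + A^-4 - A^-8 + A^-12 - A^-16

Answer: A^4 + A^-4 - A^-8 + A^-12 - A^-16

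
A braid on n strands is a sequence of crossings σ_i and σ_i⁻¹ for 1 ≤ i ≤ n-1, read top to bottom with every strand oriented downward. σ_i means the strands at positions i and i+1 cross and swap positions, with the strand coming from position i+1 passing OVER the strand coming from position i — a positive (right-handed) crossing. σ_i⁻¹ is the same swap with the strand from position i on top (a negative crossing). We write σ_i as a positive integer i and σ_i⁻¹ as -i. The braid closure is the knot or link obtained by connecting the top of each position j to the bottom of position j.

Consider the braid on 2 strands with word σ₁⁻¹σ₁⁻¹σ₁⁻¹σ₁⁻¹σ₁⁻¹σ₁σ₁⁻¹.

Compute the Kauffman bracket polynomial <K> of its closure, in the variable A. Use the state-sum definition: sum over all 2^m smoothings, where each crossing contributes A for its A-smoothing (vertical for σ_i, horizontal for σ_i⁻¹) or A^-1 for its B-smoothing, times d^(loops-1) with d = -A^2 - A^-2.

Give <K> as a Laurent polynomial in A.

First cancel adjacent σ_i σ_i⁻¹ pairs (Reidemeister II — same braid, same closure): s1^-1 s1^-1 s1^-1 s1^-1 s1^-1 s1 s1^-1 → s1^-1 s1^-1 s1^-1 s1^-1 s1^-1.
Braid: s1^-1 s1^-1 s1^-1 s1^-1 s1^-1 on 2 strands, 5 crossings.
Writhe w = (#positive) - (#negative) = 0 - 5 = -5.
State-sum expansion of <K>. There are 2^5 = 32 states.
Smooth each crossing (0=||, 1=⌣⌢); contribution A^(Σ sign_k(1-2s_k)) * d^(L-1).
  state 00000: A-exp=-5, loops=2, term = A^-5 * d^1
  state 00001: A-exp=-3, loops=1, term = A^-3 * d^0
  state 00010: A-exp=-3, loops=1, term = A^-3 * d^0
  state 00011: A-exp=-1, loops=2, term = A^-1 * d^1
  state 00100: A-exp=-3, loops=1, term = A^-3 * d^0
  state 00101: A-exp=-1, loops=2, term = A^-1 * d^1
  state 00110: A-exp=-1, loops=2, term = A^-1 * d^1
  state 00111: A-exp=+1, loops=3, term = A^1 * d^2
  state 01000: A-exp=-3, loops=1, term = A^-3 * d^0
  state 01001: A-exp=-1, loops=2, term = A^-1 * d^1
  state 01010: A-exp=-1, loops=2, term = A^-1 * d^1
  state 01011: A-exp=+1, loops=3, term = A^1 * d^2
  state 01100: A-exp=-1, loops=2, term = A^-1 * d^1
  state 01101: A-exp=+1, loops=3, term = A^1 * d^2
  state 01110: A-exp=+1, loops=3, term = A^1 * d^2
  state 01111: A-exp=+3, loops=4, term = A^3 * d^3
  state 10000: A-exp=-3, loops=1, term = A^-3 * d^0
  state 10001: A-exp=-1, loops=2, term = A^-1 * d^1
  state 10010: A-exp=-1, loops=2, term = A^-1 * d^1
  state 10011: A-exp=+1, loops=3, term = A^1 * d^2
  state 10100: A-exp=-1, loops=2, term = A^-1 * d^1
  state 10101: A-exp=+1, loops=3, term = A^1 * d^2
  state 10110: A-exp=+1, loops=3, term = A^1 * d^2
  state 10111: A-exp=+3, loops=4, term = A^3 * d^3
  state 11000: A-exp=-1, loops=2, term = A^-1 * d^1
  state 11001: A-exp=+1, loops=3, term = A^1 * d^2
  state 11010: A-exp=+1, loops=3, term = A^1 * d^2
  state 11011: A-exp=+3, loops=4, term = A^3 * d^3
  state 11100: A-exp=+1, loops=3, term = A^1 * d^2
  state 11101: A-exp=+3, loops=4, term = A^3 * d^3
  state 11110: A-exp=+3, loops=4, term = A^3 * d^3
  state 11111: A-exp=+5, loops=5, term = A^5 * d^4
Collect the terms by A-exponent (count of states per loop number):
Powers of d = -A^2 - A^-2: d^2 = A^4 + 2 + A^-4; d^3 = -A^6 - 3*A^2 - 3*A^-2 - A^-6; d^4 = A^8 + 4*A^4 + 6 + 4*A^-4 + A^-8.
  A^5 * (d^4) = A^13 + 4*A^9 + 6*A^5 + 4*A + A^-3
  A^3 * (5*d^3) = -5*A^9 - 15*A^5 - 15*A - 5*A^-3
  A^1 * (10*d^2) = 10*A^5 + 20*A + 10*A^-3
  A^-1 * (10*d) = -10*A - 10*A^-3
  A^-3 * (5) = 5*A^-3
  A^-5 * (d) = -A^-3 - A^-7
Summing the groups: <K> = A^13 - A^9 + A^5 - A - A^-7

Answer: A^13 - A^9 + A^5 - A - A^-7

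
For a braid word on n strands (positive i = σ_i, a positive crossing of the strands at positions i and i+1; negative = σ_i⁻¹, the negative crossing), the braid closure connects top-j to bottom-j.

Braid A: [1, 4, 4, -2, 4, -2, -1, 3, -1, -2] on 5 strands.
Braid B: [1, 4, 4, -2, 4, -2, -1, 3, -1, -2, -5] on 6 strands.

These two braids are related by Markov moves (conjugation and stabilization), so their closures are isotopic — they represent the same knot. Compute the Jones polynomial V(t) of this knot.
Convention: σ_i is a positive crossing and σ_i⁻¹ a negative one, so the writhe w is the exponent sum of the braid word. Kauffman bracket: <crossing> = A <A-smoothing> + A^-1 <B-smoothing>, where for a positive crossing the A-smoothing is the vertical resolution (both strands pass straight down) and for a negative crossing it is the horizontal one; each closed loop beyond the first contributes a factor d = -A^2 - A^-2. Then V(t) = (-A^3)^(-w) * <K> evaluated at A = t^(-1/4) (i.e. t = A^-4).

-t^3 + 2*t^2 - 3*t + 4 - 3*t^-1 + 4*t^-2 - 2*t^-3 + t^-4 - t^-5

Derivation:
Markov-equivalent braids have isotopic closures, hence identical knot invariants. Strip the Markov moves from each word to reach a common short braid β, then compute V(t) once on β.
Braid A: s1 s4 s4 s2^-1 s4 s2^-1 s1^-1 s3 s1^-1 s2^-1 on 5 strands has no conjugating prefix/suffix or stabilization to strip; take β = s1 s4 s4 s2^-1 s4 s2^-1 s1^-1 s3 s1^-1 s2^-1.
Braid B: s1 s4 s4 s2^-1 s4 s2^-1 s1^-1 s3 s1^-1 s2^-1 s5^-1 on 6 strands reduces by inverse Markov moves (closure unchanged at each step):
  Destabilize: the word has the form β·s5^-1 where s5^-1 occurs only as the final letter (β ∈ B_5); drop it and the last strand → 5 strands.
Reduced to β = s1 s4 s4 s2^-1 s4 s2^-1 s1^-1 s3 s1^-1 s2^-1 on 5 strands, 10 crossings.
Both give the same β = s1 s4 s4 s2^-1 s4 s2^-1 s1^-1 s3 s1^-1 s2^-1 on 5 strands, so one state sum suffices:
Braid: s1 s4 s4 s2^-1 s4 s2^-1 s1^-1 s3 s1^-1 s2^-1 on 5 strands, 10 crossings.
Writhe w = (#positive) - (#negative) = 5 - 5 = 0.
Computing the Kauffman bracket via state sum. There are 2^10 = 1024 states.
Each crossing splits two ways (0=vertical, 1=horizontal). The state's weight is A^(#A-smoothings - #B-smoothings) * d^(loops - 1).
Tabulate the states by total A-exponent and number of loops L (A-exp: L × count):
  A^10: L=6 ×1
  A^8: L=5 ×10
  A^6: L=4 ×40, L=6 ×5
  A^4: L=3 ×80, L=5 ×39, L=7 ×1
  A^2: L=2 ×79, L=4 ×117, L=6 ×14
  A^0: L=1 ×30, L=3 ×158, L=5 ×62, L=7 ×2
  A^-2: L=2 ×84, L=4 ×111, L=6 ×15
  A^-4: L=1 ×9, L=3 ×74, L=5 ×36, L=7 ×1
  A^-6: L=2 ×12, L=4 ×29, L=6 ×4
  A^-8: L=3 ×6, L=5 ×4
  A^-10: L=4 ×1
Each group contributes A^e * Σ count * d^(L-1):
Powers of d = -A^2 - A^-2: d^2 = A^4 + 2 + A^-4; d^3 = -A^6 - 3*A^2 - 3*A^-2 - A^-6; d^4 = A^8 + 4*A^4 + 6 + 4*A^-4 + A^-8; d^5 = -A^10 - 5*A^6 - 10*A^2 - 10*A^-2 - 5*A^-6 - A^-10; d^6 = A^12 + 6*A^8 + 15*A^4 + 20 + 15*A^-4 + 6*A^-8 + A^-12.
  A^10 * (d^5) = -A^20 - 5*A^16 - 10*A^12 - 10*A^8 - 5*A^4 - 1
  A^8 * (10*d^4) = 10*A^16 + 40*A^12 + 60*A^8 + 40*A^4 + 10
  A^6 * (40*d^3 + 5*d^5) = -5*A^16 - 65*A^12 - 170*A^8 - 170*A^4 - 65 - 5*A^-4
  A^4 * (80*d^2 + 39*d^4 + d^6) = A^16 + 45*A^12 + 251*A^8 + 414*A^4 + 251 + 45*A^-4 + A^-8
  A^2 * (79*d + 117*d^3 + 14*d^5) = -14*A^12 - 187*A^8 - 570*A^4 - 570 - 187*A^-4 - 14*A^-8
  A^0 * (30 + 158*d^2 + 62*d^4 + 2*d^6) = 2*A^12 + 74*A^8 + 436*A^4 + 758 + 436*A^-4 + 74*A^-8 + 2*A^-12
  A^-2 * (84*d + 111*d^3 + 15*d^5) = -15*A^8 - 186*A^4 - 567 - 567*A^-4 - 186*A^-8 - 15*A^-12
  A^-4 * (9 + 74*d^2 + 36*d^4 + d^6) = A^8 + 42*A^4 + 233 + 393*A^-4 + 233*A^-8 + 42*A^-12 + A^-16
  A^-6 * (12*d + 29*d^3 + 4*d^5) = -4*A^4 - 49 - 139*A^-4 - 139*A^-8 - 49*A^-12 - 4*A^-16
  A^-8 * (6*d^2 + 4*d^4) = 4 + 22*A^-4 + 36*A^-8 + 22*A^-12 + 4*A^-16
  A^-10 * (d^3) = -A^-4 - 3*A^-8 - 3*A^-12 - A^-16
Summing the groups: <K> = -A^20 + A^16 - 2*A^12 + 4*A^8 - 3*A^4 + 4 - 3*A^-4 + 2*A^-8 - A^-12
Normalise by the writhe: (-A^3)^(-w) = (-A^3)^(0) = 1, so f(A) = 1 * <K> = -A^20 + A^16 - 2*A^12 + 4*A^8 - 3*A^4 + 4 - 3*A^-4 + 2*A^-8 - A^-12.
Substitute A = t^(-1/4), i.e. A^e → t^(-e/4): V(t) = -t^3 + 2*t^2 - 3*t + 4 - 3*t^-1 + 4*t^-2 - 2*t^-3 + t^-4 - t^-5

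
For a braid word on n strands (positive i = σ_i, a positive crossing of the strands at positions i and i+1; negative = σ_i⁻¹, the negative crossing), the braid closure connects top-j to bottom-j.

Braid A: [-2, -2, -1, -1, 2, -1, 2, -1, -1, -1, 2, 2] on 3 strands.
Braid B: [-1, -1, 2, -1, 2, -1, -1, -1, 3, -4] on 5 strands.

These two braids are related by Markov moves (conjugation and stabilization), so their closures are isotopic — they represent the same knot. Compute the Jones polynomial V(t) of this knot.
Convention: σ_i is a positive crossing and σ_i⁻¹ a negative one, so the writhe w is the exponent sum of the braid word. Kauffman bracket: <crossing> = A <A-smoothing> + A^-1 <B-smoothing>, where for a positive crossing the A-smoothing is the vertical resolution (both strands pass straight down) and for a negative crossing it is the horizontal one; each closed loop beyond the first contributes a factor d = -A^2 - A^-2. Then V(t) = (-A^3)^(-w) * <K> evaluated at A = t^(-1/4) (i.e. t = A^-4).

1 - t^-1 + 2*t^-2 - 2*t^-3 + 3*t^-4 - 3*t^-5 + 2*t^-6 - 2*t^-7 + t^-8

Derivation:
Markov-equivalent braids have isotopic closures, hence identical knot invariants. Strip the Markov moves from each word to reach a common short braid β, then compute V(t) once on β.
Braid A: s2^-1 s2^-1 s1^-1 s1^-1 s2 s1^-1 s2 s1^-1 s1^-1 s1^-1 s2 s2 on 3 strands reduces by inverse Markov moves (closure unchanged at each step):
  Deconjugate: the word is γ·β·γ⁻¹ with γ = s2^-1 s2^-1 (prefix) and γ⁻¹ = s2 s2 (suffix); strip both.
Reduced to β = s1^-1 s1^-1 s2 s1^-1 s2 s1^-1 s1^-1 s1^-1 on 3 strands, 8 crossings.
Braid B: s1^-1 s1^-1 s2 s1^-1 s2 s1^-1 s1^-1 s1^-1 s3 s4^-1 on 5 strands reduces by inverse Markov moves (closure unchanged at each step):
  Destabilize: the word has the form β·s4^-1 where s4^-1 occurs only as the final letter (β ∈ B_4); drop it and the last strand → 4 strands.
  Destabilize: the word has the form β·s3 where s3 occurs only as the final letter (β ∈ B_3); drop it and the last strand → 3 strands.
Reduced to β = s1^-1 s1^-1 s2 s1^-1 s2 s1^-1 s1^-1 s1^-1 on 3 strands, 8 crossings.
Both give the same β = s1^-1 s1^-1 s2 s1^-1 s2 s1^-1 s1^-1 s1^-1 on 3 strands, so one state sum suffices:
Braid: s1^-1 s1^-1 s2 s1^-1 s2 s1^-1 s1^-1 s1^-1 on 3 strands, 8 crossings.
Writhe w = (#positive) - (#negative) = 2 - 6 = -4.
Enumerate smoothing states for the bracket polynomial. There are 2^8 = 256 states.
Smooth each crossing (0=||, 1=⌣⌢); contribution A^(Σ sign_k(1-2s_k)) * d^(L-1).
Tabulate the states by total A-exponent and number of loops L (A-exp: L × count):
  A^8: L=7 ×1
  A^6: L=6 ×8
  A^4: L=5 ×28
  A^2: L=4 ×55, L=6 ×1
  A^0: L=3 ×65, L=5 ×5
  A^-2: L=2 ×46, L=4 ×10
  A^-4: L=1 ×17, L=3 ×11
  A^-6: L=2 ×8
  A^-8: L=3 ×1
Each group contributes A^e * Σ count * d^(L-1):
Powers of d = -A^2 - A^-2: d^2 = A^4 + 2 + A^-4; d^3 = -A^6 - 3*A^2 - 3*A^-2 - A^-6; d^4 = A^8 + 4*A^4 + 6 + 4*A^-4 + A^-8; d^5 = -A^10 - 5*A^6 - 10*A^2 - 10*A^-2 - 5*A^-6 - A^-10; d^6 = A^12 + 6*A^8 + 15*A^4 + 20 + 15*A^-4 + 6*A^-8 + A^-12.
  A^8 * (d^6) = A^20 + 6*A^16 + 15*A^12 + 20*A^8 + 15*A^4 + 6 + A^-4
  A^6 * (8*d^5) = -8*A^16 - 40*A^12 - 80*A^8 - 80*A^4 - 40 - 8*A^-4
  A^4 * (28*d^4) = 28*A^12 + 112*A^8 + 168*A^4 + 112 + 28*A^-4
  A^2 * (55*d^3 + d^5) = -A^12 - 60*A^8 - 175*A^4 - 175 - 60*A^-4 - A^-8
  A^0 * (65*d^2 + 5*d^4) = 5*A^8 + 85*A^4 + 160 + 85*A^-4 + 5*A^-8
  A^-2 * (46*d + 10*d^3) = -10*A^4 - 76 - 76*A^-4 - 10*A^-8
  A^-4 * (17 + 11*d^2) = 11 + 39*A^-4 + 11*A^-8
  A^-6 * (8*d) = -8*A^-4 - 8*A^-8
  A^-8 * (d^2) = A^-4 + 2*A^-8 + A^-12
Summing the groups: <K> = A^20 - 2*A^16 + 2*A^12 - 3*A^8 + 3*A^4 - 2 + 2*A^-4 - A^-8 + A^-12
Normalise by the writhe: (-A^3)^(-w) = (-A^3)^(4) = A^12, so f(A) = A^12 * <K> = A^32 - 2*A^28 + 2*A^24 - 3*A^20 + 3*A^16 - 2*A^12 + 2*A^8 - A^4 + 1.
Substitute A = t^(-1/4), i.e. A^e → t^(-e/4): V(t) = 1 - t^-1 + 2*t^-2 - 2*t^-3 + 3*t^-4 - 3*t^-5 + 2*t^-6 - 2*t^-7 + t^-8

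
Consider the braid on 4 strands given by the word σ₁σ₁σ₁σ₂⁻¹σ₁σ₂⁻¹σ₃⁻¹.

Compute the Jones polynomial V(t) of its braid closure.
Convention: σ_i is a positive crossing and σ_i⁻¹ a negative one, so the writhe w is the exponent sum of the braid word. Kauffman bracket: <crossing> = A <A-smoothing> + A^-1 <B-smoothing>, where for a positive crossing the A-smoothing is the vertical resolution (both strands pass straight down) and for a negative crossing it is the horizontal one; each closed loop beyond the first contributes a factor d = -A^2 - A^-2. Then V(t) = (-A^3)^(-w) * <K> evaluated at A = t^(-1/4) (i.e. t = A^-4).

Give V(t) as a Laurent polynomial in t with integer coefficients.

The presented braid s1 s1 s1 s2^-1 s1 s2^-1 s3^-1 on 4 strands reduces by inverse Markov moves (closure unchanged at each step):
  Destabilize: the word has the form β·s3^-1 where s3^-1 occurs only as the final letter (β ∈ B_3); drop it and the last strand → 3 strands.
Reduced to β = s1 s1 s1 s2^-1 s1 s2^-1 on 3 strands, 6 crossings.
Compute on β:
Braid: s1 s1 s1 s2^-1 s1 s2^-1 on 3 strands, 6 crossings.
Writhe w = (#positive) - (#negative) = 4 - 2 = 2.
Computing the Kauffman bracket via state sum. There are 2^6 = 64 states.
Smooth each crossing (0=||, 1=⌣⌢); contribution A^(Σ sign_k(1-2s_k)) * d^(L-1).
Tabulate the states by total A-exponent and number of loops L (A-exp: L × count):
  A^6: L=3 ×1
  A^4: L=2 ×6
  A^2: L=1 ×11, L=3 ×4
  A^0: L=2 ×19, L=4 ×1
  A^-2: L=3 ×15
  A^-4: L=4 ×6
  A^-6: L=5 ×1
Each group contributes A^e * Σ count * d^(L-1):
Powers of d = -A^2 - A^-2: d^2 = A^4 + 2 + A^-4; d^3 = -A^6 - 3*A^2 - 3*A^-2 - A^-6; d^4 = A^8 + 4*A^4 + 6 + 4*A^-4 + A^-8.
  A^6 * (d^2) = A^10 + 2*A^6 + A^2
  A^4 * (6*d) = -6*A^6 - 6*A^2
  A^2 * (11 + 4*d^2) = 4*A^6 + 19*A^2 + 4*A^-2
  A^0 * (19*d + d^3) = -A^6 - 22*A^2 - 22*A^-2 - A^-6
  A^-2 * (15*d^2) = 15*A^2 + 30*A^-2 + 15*A^-6
  A^-4 * (6*d^3) = -6*A^2 - 18*A^-2 - 18*A^-6 - 6*A^-10
  A^-6 * (d^4) = A^2 + 4*A^-2 + 6*A^-6 + 4*A^-10 + A^-14
Summing the groups: <K> = A^10 - A^6 + 2*A^2 - 2*A^-2 + 2*A^-6 - 2*A^-10 + A^-14
Normalise by the writhe: (-A^3)^(-w) = (-A^3)^(-2) = A^-6, so f(A) = A^-6 * <K> = A^4 - 1 + 2*A^-4 - 2*A^-8 + 2*A^-12 - 2*A^-16 + A^-20.
Substitute A = t^(-1/4), i.e. A^e → t^(-e/4): V(t) = t^5 - 2*t^4 + 2*t^3 - 2*t^2 + 2*t - 1 + t^-1

Answer: t^5 - 2*t^4 + 2*t^3 - 2*t^2 + 2*t - 1 + t^-1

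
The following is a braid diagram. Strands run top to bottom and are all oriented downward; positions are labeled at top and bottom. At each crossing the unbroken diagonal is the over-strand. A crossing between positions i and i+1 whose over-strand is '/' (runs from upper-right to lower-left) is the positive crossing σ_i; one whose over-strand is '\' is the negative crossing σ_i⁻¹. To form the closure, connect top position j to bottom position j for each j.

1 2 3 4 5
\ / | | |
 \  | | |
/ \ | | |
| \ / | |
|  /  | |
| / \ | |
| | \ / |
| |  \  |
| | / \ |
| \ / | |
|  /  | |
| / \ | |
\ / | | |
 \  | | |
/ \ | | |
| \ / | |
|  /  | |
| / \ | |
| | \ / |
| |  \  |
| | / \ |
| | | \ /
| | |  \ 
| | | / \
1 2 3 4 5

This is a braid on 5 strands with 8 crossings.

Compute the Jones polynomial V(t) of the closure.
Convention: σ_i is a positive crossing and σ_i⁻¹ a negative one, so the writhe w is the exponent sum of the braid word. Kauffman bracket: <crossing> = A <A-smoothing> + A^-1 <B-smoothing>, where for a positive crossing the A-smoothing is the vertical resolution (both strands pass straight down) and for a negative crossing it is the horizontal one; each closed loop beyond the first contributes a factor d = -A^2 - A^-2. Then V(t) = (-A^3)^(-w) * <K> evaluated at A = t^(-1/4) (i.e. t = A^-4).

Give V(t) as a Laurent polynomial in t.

Reading the diagram top to bottom ('/'-over between positions i,i+1 = s_i, '\'-over = s_i^-1): braid word = s1^-1 s2 s3^-1 s2 s1^-1 s2 s3^-1 s4^-1.
The presented braid s1^-1 s2 s3^-1 s2 s1^-1 s2 s3^-1 s4^-1 on 5 strands reduces by inverse Markov moves (closure unchanged at each step):
  Destabilize: the word has the form β·s4^-1 where s4^-1 occurs only as the final letter (β ∈ B_4); drop it and the last strand → 4 strands.
Reduced to β = s1^-1 s2 s3^-1 s2 s1^-1 s2 s3^-1 on 4 strands, 7 crossings.
Compute on β:
Braid: s1^-1 s2 s3^-1 s2 s1^-1 s2 s3^-1 on 4 strands, 7 crossings.
Writhe w = (#positive) - (#negative) = 3 - 4 = -1.
Enumerate smoothing states for the bracket polynomial. There are 2^7 = 128 states.
Smooth each crossing (0=||, 1=⌣⌢); contribution A^(Σ sign_k(1-2s_k)) * d^(L-1).
Tabulate the states by total A-exponent and number of loops L (A-exp: L × count):
  A^7: L=4 ×1
  A^5: L=3 ×7
  A^3: L=2 ×19, L=4 ×2
  A^1: L=1 ×21, L=3 ×14
  A^-1: L=2 ×32, L=4 ×3
  A^-3: L=3 ×21
  A^-5: L=4 ×7
  A^-7: L=5 ×1
Each group contributes A^e * Σ count * d^(L-1):
Powers of d = -A^2 - A^-2: d^2 = A^4 + 2 + A^-4; d^3 = -A^6 - 3*A^2 - 3*A^-2 - A^-6; d^4 = A^8 + 4*A^4 + 6 + 4*A^-4 + A^-8.
  A^7 * (d^3) = -A^13 - 3*A^9 - 3*A^5 - A
  A^5 * (7*d^2) = 7*A^9 + 14*A^5 + 7*A
  A^3 * (19*d + 2*d^3) = -2*A^9 - 25*A^5 - 25*A - 2*A^-3
  A^1 * (21 + 14*d^2) = 14*A^5 + 49*A + 14*A^-3
  A^-1 * (32*d + 3*d^3) = -3*A^5 - 41*A - 41*A^-3 - 3*A^-7
  A^-3 * (21*d^2) = 21*A + 42*A^-3 + 21*A^-7
  A^-5 * (7*d^3) = -7*A - 21*A^-3 - 21*A^-7 - 7*A^-11
  A^-7 * (d^4) = A + 4*A^-3 + 6*A^-7 + 4*A^-11 + A^-15
Summing the groups: <K> = -A^13 + 2*A^9 - 3*A^5 + 4*A - 4*A^-3 + 3*A^-7 - 3*A^-11 + A^-15
Normalise by the writhe: (-A^3)^(-w) = (-A^3)^(1) = -A^3, so f(A) = -A^3 * <K> = A^16 - 2*A^12 + 3*A^8 - 4*A^4 + 4 - 3*A^-4 + 3*A^-8 - A^-12.
Substitute A = t^(-1/4), i.e. A^e → t^(-e/4): V(t) = -t^3 + 3*t^2 - 3*t + 4 - 4*t^-1 + 3*t^-2 - 2*t^-3 + t^-4

Answer: -t^3 + 3*t^2 - 3*t + 4 - 4*t^-1 + 3*t^-2 - 2*t^-3 + t^-4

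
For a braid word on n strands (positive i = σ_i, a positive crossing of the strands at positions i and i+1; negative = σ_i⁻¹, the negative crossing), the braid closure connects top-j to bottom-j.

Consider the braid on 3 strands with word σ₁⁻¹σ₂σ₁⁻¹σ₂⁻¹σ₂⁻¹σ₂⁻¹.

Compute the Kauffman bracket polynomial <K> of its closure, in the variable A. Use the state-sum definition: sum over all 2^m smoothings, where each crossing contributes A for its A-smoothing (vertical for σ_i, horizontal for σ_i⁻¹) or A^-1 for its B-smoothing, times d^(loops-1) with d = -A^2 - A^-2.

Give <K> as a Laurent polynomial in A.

Braid: s1^-1 s2 s1^-1 s2^-1 s2^-1 s2^-1 on 3 strands, 6 crossings.
Writhe w = (#positive) - (#negative) = 1 - 5 = -4.
Enumerate smoothing states for the bracket polynomial. There are 2^6 = 64 states.
Smooth each crossing (0=||, 1=⌣⌢); contribution A^(Σ sign_k(1-2s_k)) * d^(L-1).
Tabulate the states by total A-exponent and number of loops L (A-exp: L × count):
  A^6: L=4 ×1
  A^4: L=3 ×6
  A^2: L=2 ×12, L=4 ×3
  A^0: L=1 ×9, L=3 ×10, L=5 ×1
  A^-2: L=2 ×12, L=4 ×3
  A^-4: L=1 ×2, L=3 ×4
  A^-6: L=2 ×1
Each group contributes A^e * Σ count * d^(L-1):
Powers of d = -A^2 - A^-2: d^2 = A^4 + 2 + A^-4; d^3 = -A^6 - 3*A^2 - 3*A^-2 - A^-6; d^4 = A^8 + 4*A^4 + 6 + 4*A^-4 + A^-8.
  A^6 * (d^3) = -A^12 - 3*A^8 - 3*A^4 - 1
  A^4 * (6*d^2) = 6*A^8 + 12*A^4 + 6
  A^2 * (12*d + 3*d^3) = -3*A^8 - 21*A^4 - 21 - 3*A^-4
  A^0 * (9 + 10*d^2 + d^4) = A^8 + 14*A^4 + 35 + 14*A^-4 + A^-8
  A^-2 * (12*d + 3*d^3) = -3*A^4 - 21 - 21*A^-4 - 3*A^-8
  A^-4 * (2 + 4*d^2) = 4 + 10*A^-4 + 4*A^-8
  A^-6 * (d) = -A^-4 - A^-8
Summing the groups: <K> = -A^12 + A^8 - A^4 + 2 - A^-4 + A^-8

Answer: -A^12 + A^8 - A^4 + 2 - A^-4 + A^-8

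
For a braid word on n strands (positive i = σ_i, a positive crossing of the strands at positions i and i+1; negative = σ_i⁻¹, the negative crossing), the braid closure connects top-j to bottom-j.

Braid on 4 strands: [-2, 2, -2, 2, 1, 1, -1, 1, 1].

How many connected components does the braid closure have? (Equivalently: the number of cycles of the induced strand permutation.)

3

Derivation:
Track the strand permutation on 4 strands, starting from identity.
  step 1: s2^-1 swaps positions 2,3 -> [1 3 2 4]
  step 2: s2 swaps positions 2,3 -> [1 2 3 4]
  step 3: s2^-1 swaps positions 2,3 -> [1 3 2 4]
  step 4: s2 swaps positions 2,3 -> [1 2 3 4]
  step 5: s1 swaps positions 1,2 -> [2 1 3 4]
  step 6: s1 swaps positions 1,2 -> [1 2 3 4]
  step 7: s1^-1 swaps positions 1,2 -> [2 1 3 4]
  step 8: s1 swaps positions 1,2 -> [1 2 3 4]
  step 9: s1 swaps positions 1,2 -> [2 1 3 4]
Final permutation (position -> original strand): [2 1 3 4]
Closure components = cycle count of this permutation = 3.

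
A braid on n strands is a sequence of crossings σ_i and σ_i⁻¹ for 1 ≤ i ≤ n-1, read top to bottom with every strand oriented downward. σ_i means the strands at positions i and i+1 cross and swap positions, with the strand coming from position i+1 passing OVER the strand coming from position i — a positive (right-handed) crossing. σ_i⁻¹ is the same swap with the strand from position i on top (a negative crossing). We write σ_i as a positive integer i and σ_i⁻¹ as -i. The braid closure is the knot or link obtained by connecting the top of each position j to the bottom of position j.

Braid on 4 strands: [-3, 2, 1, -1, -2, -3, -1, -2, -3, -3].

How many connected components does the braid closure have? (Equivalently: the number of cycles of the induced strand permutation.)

Track the strand permutation on 4 strands, starting from identity.
  step 1: s3^-1 swaps positions 3,4 -> [1 2 4 3]
  step 2: s2 swaps positions 2,3 -> [1 4 2 3]
  step 3: s1 swaps positions 1,2 -> [4 1 2 3]
  step 4: s1^-1 swaps positions 1,2 -> [1 4 2 3]
  step 5: s2^-1 swaps positions 2,3 -> [1 2 4 3]
  step 6: s3^-1 swaps positions 3,4 -> [1 2 3 4]
  step 7: s1^-1 swaps positions 1,2 -> [2 1 3 4]
  step 8: s2^-1 swaps positions 2,3 -> [2 3 1 4]
  step 9: s3^-1 swaps positions 3,4 -> [2 3 4 1]
  step 10: s3^-1 swaps positions 3,4 -> [2 3 1 4]
Final permutation (position -> original strand): [2 3 1 4]
Closure components = cycle count of this permutation = 2.

Answer: 2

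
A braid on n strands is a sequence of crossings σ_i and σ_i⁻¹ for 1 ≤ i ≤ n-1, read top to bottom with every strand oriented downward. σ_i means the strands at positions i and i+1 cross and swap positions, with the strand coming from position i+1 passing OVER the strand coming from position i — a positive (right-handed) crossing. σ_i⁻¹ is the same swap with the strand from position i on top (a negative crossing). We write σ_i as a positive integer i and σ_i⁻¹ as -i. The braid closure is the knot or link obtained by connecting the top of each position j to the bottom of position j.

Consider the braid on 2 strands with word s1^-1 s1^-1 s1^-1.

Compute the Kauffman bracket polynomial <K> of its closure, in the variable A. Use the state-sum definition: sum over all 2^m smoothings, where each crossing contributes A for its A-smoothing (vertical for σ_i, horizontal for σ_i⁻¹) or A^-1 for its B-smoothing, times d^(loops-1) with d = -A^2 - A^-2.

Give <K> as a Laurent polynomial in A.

A^7 - A^3 - A^-5

Derivation:
Braid: s1^-1 s1^-1 s1^-1 on 2 strands, 3 crossings.
Writhe w = (#positive) - (#negative) = 0 - 3 = -3.
State-sum expansion of <K>. There are 2^3 = 8 states.
Smooth each crossing (0=||, 1=⌣⌢); contribution A^(Σ sign_k(1-2s_k)) * d^(L-1).
  state 000: A-exp=-3, loops=2, term = A^-3 * d^1
  state 001: A-exp=-1, loops=1, term = A^-1 * d^0
  state 010: A-exp=-1, loops=1, term = A^-1 * d^0
  state 011: A-exp=+1, loops=2, term = A^1 * d^1
  state 100: A-exp=-1, loops=1, term = A^-1 * d^0
  state 101: A-exp=+1, loops=2, term = A^1 * d^1
  state 110: A-exp=+1, loops=2, term = A^1 * d^1
  state 111: A-exp=+3, loops=3, term = A^3 * d^2
Collect the terms by A-exponent (count of states per loop number):
Powers of d = -A^2 - A^-2: d^2 = A^4 + 2 + A^-4.
  A^3 * (d^2) = A^7 + 2*A^3 + A^-1
  A^1 * (3*d) = -3*A^3 - 3*A^-1
  A^-1 * (3) = 3*A^-1
  A^-3 * (d) = -A^-1 - A^-5
Summing the groups: <K> = A^7 - A^3 - A^-5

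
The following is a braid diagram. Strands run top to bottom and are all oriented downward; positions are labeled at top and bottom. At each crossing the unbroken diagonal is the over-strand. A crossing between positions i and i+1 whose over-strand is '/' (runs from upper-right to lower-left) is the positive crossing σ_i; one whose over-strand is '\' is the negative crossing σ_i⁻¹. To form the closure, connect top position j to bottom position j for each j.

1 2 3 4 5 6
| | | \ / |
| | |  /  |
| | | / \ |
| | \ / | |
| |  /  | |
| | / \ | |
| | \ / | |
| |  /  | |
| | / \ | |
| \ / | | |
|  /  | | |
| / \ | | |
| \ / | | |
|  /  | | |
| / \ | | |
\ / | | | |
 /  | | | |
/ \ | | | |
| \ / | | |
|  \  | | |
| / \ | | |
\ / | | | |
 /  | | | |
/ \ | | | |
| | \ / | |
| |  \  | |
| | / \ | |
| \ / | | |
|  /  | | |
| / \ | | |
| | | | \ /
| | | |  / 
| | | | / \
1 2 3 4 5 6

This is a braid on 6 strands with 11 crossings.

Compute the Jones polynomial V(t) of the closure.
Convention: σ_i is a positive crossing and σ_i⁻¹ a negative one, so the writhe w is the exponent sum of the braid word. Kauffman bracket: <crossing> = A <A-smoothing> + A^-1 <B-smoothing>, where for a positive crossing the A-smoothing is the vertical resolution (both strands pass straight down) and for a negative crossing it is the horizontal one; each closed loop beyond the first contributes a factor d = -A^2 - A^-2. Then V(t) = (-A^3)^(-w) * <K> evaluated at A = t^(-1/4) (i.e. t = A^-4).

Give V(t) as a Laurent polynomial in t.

-t^8 + t^7 - 2*t^6 + 3*t^5 - 2*t^4 + 3*t^3 - 2*t^2 + t

Derivation:
Reading the diagram top to bottom ('/'-over between positions i,i+1 = s_i, '\'-over = s_i^-1): braid word = s4 s3 s3 s2 s2 s1 s2^-1 s1 s3^-1 s2 s5.
The presented braid s4 s3 s3 s2 s2 s1 s2^-1 s1 s3^-1 s2 s5 on 6 strands reduces by inverse Markov moves (closure unchanged at each step):
  Destabilize: the word has the form β·s5 where s5 occurs only as the final letter (β ∈ B_5); drop it and the last strand → 5 strands.
Reduced to β = s4 s3 s3 s2 s2 s1 s2^-1 s1 s3^-1 s2 on 5 strands, 10 crossings.
Compute on β:
Braid: s4 s3 s3 s2 s2 s1 s2^-1 s1 s3^-1 s2 on 5 strands, 10 crossings.
Writhe w = (#positive) - (#negative) = 8 - 2 = 6.
Computing the Kauffman bracket via state sum. There are 2^10 = 1024 states.
For each crossing: s=0 is the vertical smoothing, s=1 horizontal. Crossing k contributes A^(sign_k * (1 - 2*s_k)); loop factor d = -A^2 - A^-2.
Tabulate the states by total A-exponent and number of loops L (A-exp: L × count):
  A^10: L=3 ×1
  A^8: L=2 ×3, L=4 ×7
  A^6: L=1 ×2, L=3 ×29, L=5 ×14
  A^4: L=2 ×39, L=4 ×72, L=6 ×9
  A^2: L=1 ×17, L=3 ×137, L=5 ×54, L=7 ×2
  A^0: L=2 ×109, L=4 ×128, L=6 ×15
  A^-2: L=1 ×30, L=3 ×132, L=5 ×47, L=7 ×1
  A^-4: L=2 ×49, L=4 ×65, L=6 ×6
  A^-6: L=3 ×31, L=5 ×14
  A^-8: L=4 ×9, L=6 ×1
  A^-10: L=5 ×1
Each group contributes A^e * Σ count * d^(L-1):
Powers of d = -A^2 - A^-2: d^2 = A^4 + 2 + A^-4; d^3 = -A^6 - 3*A^2 - 3*A^-2 - A^-6; d^4 = A^8 + 4*A^4 + 6 + 4*A^-4 + A^-8; d^5 = -A^10 - 5*A^6 - 10*A^2 - 10*A^-2 - 5*A^-6 - A^-10; d^6 = A^12 + 6*A^8 + 15*A^4 + 20 + 15*A^-4 + 6*A^-8 + A^-12.
  A^10 * (d^2) = A^14 + 2*A^10 + A^6
  A^8 * (3*d + 7*d^3) = -7*A^14 - 24*A^10 - 24*A^6 - 7*A^2
  A^6 * (2 + 29*d^2 + 14*d^4) = 14*A^14 + 85*A^10 + 144*A^6 + 85*A^2 + 14*A^-2
  A^4 * (39*d + 72*d^3 + 9*d^5) = -9*A^14 - 117*A^10 - 345*A^6 - 345*A^2 - 117*A^-2 - 9*A^-6
  A^2 * (17 + 137*d^2 + 54*d^4 + 2*d^6) = 2*A^14 + 66*A^10 + 383*A^6 + 655*A^2 + 383*A^-2 + 66*A^-6 + 2*A^-10
  A^0 * (109*d + 128*d^3 + 15*d^5) = -15*A^10 - 203*A^6 - 643*A^2 - 643*A^-2 - 203*A^-6 - 15*A^-10
  A^-2 * (30 + 132*d^2 + 47*d^4 + d^6) = A^10 + 53*A^6 + 335*A^2 + 596*A^-2 + 335*A^-6 + 53*A^-10 + A^-14
  A^-4 * (49*d + 65*d^3 + 6*d^5) = -6*A^6 - 95*A^2 - 304*A^-2 - 304*A^-6 - 95*A^-10 - 6*A^-14
  A^-6 * (31*d^2 + 14*d^4) = 14*A^2 + 87*A^-2 + 146*A^-6 + 87*A^-10 + 14*A^-14
  A^-8 * (9*d^3 + d^5) = -A^2 - 14*A^-2 - 37*A^-6 - 37*A^-10 - 14*A^-14 - A^-18
  A^-10 * (d^4) = A^-2 + 4*A^-6 + 6*A^-10 + 4*A^-14 + A^-18
Summing the groups: <K> = A^14 - 2*A^10 + 3*A^6 - 2*A^2 + 3*A^-2 - 2*A^-6 + A^-10 - A^-14
Normalise by the writhe: (-A^3)^(-w) = (-A^3)^(-6) = A^-18, so f(A) = A^-18 * <K> = A^-4 - 2*A^-8 + 3*A^-12 - 2*A^-16 + 3*A^-20 - 2*A^-24 + A^-28 - A^-32.
Substitute A = t^(-1/4), i.e. A^e → t^(-e/4): V(t) = -t^8 + t^7 - 2*t^6 + 3*t^5 - 2*t^4 + 3*t^3 - 2*t^2 + t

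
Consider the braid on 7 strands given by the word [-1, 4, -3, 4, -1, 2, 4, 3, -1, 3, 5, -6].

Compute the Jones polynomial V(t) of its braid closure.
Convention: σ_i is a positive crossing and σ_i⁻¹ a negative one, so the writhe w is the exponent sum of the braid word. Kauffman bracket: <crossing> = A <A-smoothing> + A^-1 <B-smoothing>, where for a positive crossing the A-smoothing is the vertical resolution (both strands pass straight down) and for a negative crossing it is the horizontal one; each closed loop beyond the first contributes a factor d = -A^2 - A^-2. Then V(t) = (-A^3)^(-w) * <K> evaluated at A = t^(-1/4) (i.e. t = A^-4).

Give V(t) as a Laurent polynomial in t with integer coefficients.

The presented braid s1^-1 s4 s3^-1 s4 s1^-1 s2 s4 s3 s1^-1 s3 s5 s6^-1 on 7 strands reduces by inverse Markov moves (closure unchanged at each step):
  Destabilize: the word has the form β·s6^-1 where s6^-1 occurs only as the final letter (β ∈ B_6); drop it and the last strand → 6 strands.
  Destabilize: the word has the form β·s5 where s5 occurs only as the final letter (β ∈ B_5); drop it and the last strand → 5 strands.
Reduced to β = s1^-1 s4 s3^-1 s4 s1^-1 s2 s4 s3 s1^-1 s3 on 5 strands, 10 crossings.
Compute on β:
Braid: s1^-1 s4 s3^-1 s4 s1^-1 s2 s4 s3 s1^-1 s3 on 5 strands, 10 crossings.
Writhe w = (#positive) - (#negative) = 6 - 4 = 2.
State-sum expansion of <K>. There are 2^10 = 1024 states.
Each crossing splits two ways (0=vertical, 1=horizontal). The state's weight is A^(#A-smoothings - #B-smoothings) * d^(loops - 1).
Tabulate the states by total A-exponent and number of loops L (A-exp: L × count):
  A^10: L=5 ×1
  A^8: L=4 ×7, L=6 ×3
  A^6: L=3 ×18, L=5 ×26, L=7 ×1
  A^4: L=2 ×21, L=4 ×85, L=6 ×14
  A^2: L=1 ×9, L=3 ×137, L=5 ×62, L=7 ×2
  A^0: L=2 ×105, L=4 ×132, L=6 ×15
  A^-2: L=1 ×30, L=3 ×132, L=5 ×47, L=7 ×1
  A^-4: L=2 ×49, L=4 ×65, L=6 ×6
  A^-6: L=3 ×31, L=5 ×14
  A^-8: L=4 ×9, L=6 ×1
  A^-10: L=5 ×1
Each group contributes A^e * Σ count * d^(L-1):
Powers of d = -A^2 - A^-2: d^2 = A^4 + 2 + A^-4; d^3 = -A^6 - 3*A^2 - 3*A^-2 - A^-6; d^4 = A^8 + 4*A^4 + 6 + 4*A^-4 + A^-8; d^5 = -A^10 - 5*A^6 - 10*A^2 - 10*A^-2 - 5*A^-6 - A^-10; d^6 = A^12 + 6*A^8 + 15*A^4 + 20 + 15*A^-4 + 6*A^-8 + A^-12.
  A^10 * (d^4) = A^18 + 4*A^14 + 6*A^10 + 4*A^6 + A^2
  A^8 * (7*d^3 + 3*d^5) = -3*A^18 - 22*A^14 - 51*A^10 - 51*A^6 - 22*A^2 - 3*A^-2
  A^6 * (18*d^2 + 26*d^4 + d^6) = A^18 + 32*A^14 + 137*A^10 + 212*A^6 + 137*A^2 + 32*A^-2 + A^-6
  A^4 * (21*d + 85*d^3 + 14*d^5) = -14*A^14 - 155*A^10 - 416*A^6 - 416*A^2 - 155*A^-2 - 14*A^-6
  A^2 * (9 + 137*d^2 + 62*d^4 + 2*d^6) = 2*A^14 + 74*A^10 + 415*A^6 + 695*A^2 + 415*A^-2 + 74*A^-6 + 2*A^-10
  A^0 * (105*d + 132*d^3 + 15*d^5) = -15*A^10 - 207*A^6 - 651*A^2 - 651*A^-2 - 207*A^-6 - 15*A^-10
  A^-2 * (30 + 132*d^2 + 47*d^4 + d^6) = A^10 + 53*A^6 + 335*A^2 + 596*A^-2 + 335*A^-6 + 53*A^-10 + A^-14
  A^-4 * (49*d + 65*d^3 + 6*d^5) = -6*A^6 - 95*A^2 - 304*A^-2 - 304*A^-6 - 95*A^-10 - 6*A^-14
  A^-6 * (31*d^2 + 14*d^4) = 14*A^2 + 87*A^-2 + 146*A^-6 + 87*A^-10 + 14*A^-14
  A^-8 * (9*d^3 + d^5) = -A^2 - 14*A^-2 - 37*A^-6 - 37*A^-10 - 14*A^-14 - A^-18
  A^-10 * (d^4) = A^-2 + 4*A^-6 + 6*A^-10 + 4*A^-14 + A^-18
Summing the groups: <K> = -A^18 + 2*A^14 - 3*A^10 + 4*A^6 - 3*A^2 + 4*A^-2 - 2*A^-6 + A^-10 - A^-14
Normalise by the writhe: (-A^3)^(-w) = (-A^3)^(-2) = A^-6, so f(A) = A^-6 * <K> = -A^12 + 2*A^8 - 3*A^4 + 4 - 3*A^-4 + 4*A^-8 - 2*A^-12 + A^-16 - A^-20.
Substitute A = t^(-1/4), i.e. A^e → t^(-e/4): V(t) = -t^5 + t^4 - 2*t^3 + 4*t^2 - 3*t + 4 - 3*t^-1 + 2*t^-2 - t^-3

Answer: -t^5 + t^4 - 2*t^3 + 4*t^2 - 3*t + 4 - 3*t^-1 + 2*t^-2 - t^-3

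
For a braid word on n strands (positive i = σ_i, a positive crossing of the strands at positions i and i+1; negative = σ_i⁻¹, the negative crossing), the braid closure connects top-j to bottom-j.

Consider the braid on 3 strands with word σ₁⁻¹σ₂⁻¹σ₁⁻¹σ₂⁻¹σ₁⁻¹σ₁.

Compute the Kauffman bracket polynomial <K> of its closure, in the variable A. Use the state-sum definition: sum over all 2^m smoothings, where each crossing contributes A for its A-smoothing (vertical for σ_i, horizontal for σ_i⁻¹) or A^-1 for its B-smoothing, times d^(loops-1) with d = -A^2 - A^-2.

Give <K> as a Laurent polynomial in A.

-A^4 + 1 + A^-8

Derivation:
First cancel adjacent σ_i σ_i⁻¹ pairs (Reidemeister II — same braid, same closure): s1^-1 s2^-1 s1^-1 s2^-1 s1^-1 s1 → s1^-1 s2^-1 s1^-1 s2^-1.
Braid: s1^-1 s2^-1 s1^-1 s2^-1 on 3 strands, 4 crossings.
Writhe w = (#positive) - (#negative) = 0 - 4 = -4.
State-sum expansion of <K>. There are 2^4 = 16 states.
Each crossing splits two ways (0=vertical, 1=horizontal). The state's weight is A^(#A-smoothings - #B-smoothings) * d^(loops - 1).
  state 0000: A-exp=-4, loops=3, term = A^-4 * d^2
  state 0001: A-exp=-2, loops=2, term = A^-2 * d^1
  state 0010: A-exp=-2, loops=2, term = A^-2 * d^1
  state 0011: A-exp=+0, loops=1, term = A^0 * d^0
  state 0100: A-exp=-2, loops=2, term = A^-2 * d^1
  state 0101: A-exp=+0, loops=3, term = A^0 * d^2
  state 0110: A-exp=+0, loops=1, term = A^0 * d^0
  state 0111: A-exp=+2, loops=2, term = A^2 * d^1
  state 1000: A-exp=-2, loops=2, term = A^-2 * d^1
  state 1001: A-exp=+0, loops=1, term = A^0 * d^0
  state 1010: A-exp=+0, loops=3, term = A^0 * d^2
  state 1011: A-exp=+2, loops=2, term = A^2 * d^1
  state 1100: A-exp=+0, loops=1, term = A^0 * d^0
  state 1101: A-exp=+2, loops=2, term = A^2 * d^1
  state 1110: A-exp=+2, loops=2, term = A^2 * d^1
  state 1111: A-exp=+4, loops=1, term = A^4 * d^0
Collect the terms by A-exponent (count of states per loop number):
Powers of d = -A^2 - A^-2: d^2 = A^4 + 2 + A^-4.
  A^4 * (1) = A^4
  A^2 * (4*d) = -4*A^4 - 4
  A^0 * (4 + 2*d^2) = 2*A^4 + 8 + 2*A^-4
  A^-2 * (4*d) = -4 - 4*A^-4
  A^-4 * (d^2) = 1 + 2*A^-4 + A^-8
Summing the groups: <K> = -A^4 + 1 + A^-8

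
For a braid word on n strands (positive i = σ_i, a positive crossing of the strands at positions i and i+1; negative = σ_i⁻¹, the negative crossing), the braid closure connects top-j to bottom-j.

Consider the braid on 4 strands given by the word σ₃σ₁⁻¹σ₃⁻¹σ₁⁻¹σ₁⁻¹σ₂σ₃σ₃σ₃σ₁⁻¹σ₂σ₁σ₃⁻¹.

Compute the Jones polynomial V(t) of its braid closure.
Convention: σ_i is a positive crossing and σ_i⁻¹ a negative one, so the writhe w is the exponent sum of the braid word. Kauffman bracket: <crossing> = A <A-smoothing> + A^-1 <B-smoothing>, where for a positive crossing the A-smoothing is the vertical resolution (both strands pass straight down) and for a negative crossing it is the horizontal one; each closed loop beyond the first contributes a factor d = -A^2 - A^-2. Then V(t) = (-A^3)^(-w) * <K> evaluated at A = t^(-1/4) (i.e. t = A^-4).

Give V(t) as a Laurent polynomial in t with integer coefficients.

The presented braid s3 s1^-1 s3^-1 s1^-1 s1^-1 s2 s3 s3 s3 s1^-1 s2 s1 s3^-1 on 4 strands reduces by inverse Markov moves (closure unchanged at each step):
  Deconjugate: the word is γ·β·γ⁻¹ with γ = s3 s1^-1 (prefix) and γ⁻¹ = s1 s3^-1 (suffix); strip both.
Reduced to β = s3^-1 s1^-1 s1^-1 s2 s3 s3 s3 s1^-1 s2 on 4 strands, 9 crossings.
Compute on β:
Braid: s3^-1 s1^-1 s1^-1 s2 s3 s3 s3 s1^-1 s2 on 4 strands, 9 crossings.
Writhe w = (#positive) - (#negative) = 5 - 4 = 1.
Computing the Kauffman bracket via state sum. There are 2^9 = 512 states.
Smooth each crossing (0=||, 1=⌣⌢); contribution A^(Σ sign_k(1-2s_k)) * d^(L-1).
Tabulate the states by total A-exponent and number of loops L (A-exp: L × count):
  A^9: L=4 ×1
  A^7: L=3 ×5, L=5 ×4
  A^5: L=2 ×10, L=4 ×23, L=6 ×3
  A^3: L=1 ×8, L=3 ×57, L=5 ×18, L=7 ×1
  A^1: L=2 ×70, L=4 ×50, L=6 ×6
  A^-1: L=1 ×33, L=3 ×75, L=5 ×18
  A^-3: L=2 ×51, L=4 ×32, L=6 ×1
  A^-5: L=3 ×32, L=5 ×4
  A^-7: L=4 ×9
  A^-9: L=5 ×1
Each group contributes A^e * Σ count * d^(L-1):
Powers of d = -A^2 - A^-2: d^2 = A^4 + 2 + A^-4; d^3 = -A^6 - 3*A^2 - 3*A^-2 - A^-6; d^4 = A^8 + 4*A^4 + 6 + 4*A^-4 + A^-8; d^5 = -A^10 - 5*A^6 - 10*A^2 - 10*A^-2 - 5*A^-6 - A^-10; d^6 = A^12 + 6*A^8 + 15*A^4 + 20 + 15*A^-4 + 6*A^-8 + A^-12.
  A^9 * (d^3) = -A^15 - 3*A^11 - 3*A^7 - A^3
  A^7 * (5*d^2 + 4*d^4) = 4*A^15 + 21*A^11 + 34*A^7 + 21*A^3 + 4*A^-1
  A^5 * (10*d + 23*d^3 + 3*d^5) = -3*A^15 - 38*A^11 - 109*A^7 - 109*A^3 - 38*A^-1 - 3*A^-5
  A^3 * (8 + 57*d^2 + 18*d^4 + d^6) = A^15 + 24*A^11 + 144*A^7 + 250*A^3 + 144*A^-1 + 24*A^-5 + A^-9
  A^1 * (70*d + 50*d^3 + 6*d^5) = -6*A^11 - 80*A^7 - 280*A^3 - 280*A^-1 - 80*A^-5 - 6*A^-9
  A^-1 * (33 + 75*d^2 + 18*d^4) = 18*A^7 + 147*A^3 + 291*A^-1 + 147*A^-5 + 18*A^-9
  A^-3 * (51*d + 32*d^3 + d^5) = -A^7 - 37*A^3 - 157*A^-1 - 157*A^-5 - 37*A^-9 - A^-13
  A^-5 * (32*d^2 + 4*d^4) = 4*A^3 + 48*A^-1 + 88*A^-5 + 48*A^-9 + 4*A^-13
  A^-7 * (9*d^3) = -9*A^-1 - 27*A^-5 - 27*A^-9 - 9*A^-13
  A^-9 * (d^4) = A^-1 + 4*A^-5 + 6*A^-9 + 4*A^-13 + A^-17
Summing the groups: <K> = A^15 - 2*A^11 + 3*A^7 - 5*A^3 + 4*A^-1 - 4*A^-5 + 3*A^-9 - 2*A^-13 + A^-17
Normalise by the writhe: (-A^3)^(-w) = (-A^3)^(-1) = -A^-3, so f(A) = -A^-3 * <K> = -A^12 + 2*A^8 - 3*A^4 + 5 - 4*A^-4 + 4*A^-8 - 3*A^-12 + 2*A^-16 - A^-20.
Substitute A = t^(-1/4), i.e. A^e → t^(-e/4): V(t) = -t^5 + 2*t^4 - 3*t^3 + 4*t^2 - 4*t + 5 - 3*t^-1 + 2*t^-2 - t^-3

Answer: -t^5 + 2*t^4 - 3*t^3 + 4*t^2 - 4*t + 5 - 3*t^-1 + 2*t^-2 - t^-3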